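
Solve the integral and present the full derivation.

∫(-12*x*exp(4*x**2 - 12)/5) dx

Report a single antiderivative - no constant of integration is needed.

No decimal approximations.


Step 1. Substitute u = x**2 - 3, turning ∫(-12*x*exp(4*x**2 - 12)/5) dx into ∫(-6*exp(4*u)/5) du: now ∫(-6*exp(4*u)/5) du.
Step 2. Evaluate the standard form: now -3*exp(4*u)/10.
Step 3. Substitute back u = x**2 - 3: now -3*exp(4*x**2 - 12)/10.
Answer: -3*exp(4*x**2 - 12)/10.


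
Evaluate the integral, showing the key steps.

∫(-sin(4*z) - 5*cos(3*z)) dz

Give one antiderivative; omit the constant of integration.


Step 1. Rewrite: now ∫(-sin(4*z)) dz + ∫(-5*cos(3*z)) dz.
Step 2. Evaluate the standard form: now cos(4*z)/4 + ∫(-5*cos(3*z)) dz.
Step 3. Evaluate the standard form: now -5*sin(3*z)/3 + cos(4*z)/4.
Answer: -5*sin(3*z)/3 + cos(4*z)/4.


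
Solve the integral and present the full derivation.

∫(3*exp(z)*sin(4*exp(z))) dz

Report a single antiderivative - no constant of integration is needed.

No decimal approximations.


Step 1. Substitute u = exp(z), turning ∫(3*exp(z)*sin(4*exp(z))) dz into ∫(3*sin(4*u)) du: now ∫(3*sin(4*u)) du.
Step 2. Evaluate the standard form: now -3*cos(4*u)/4.
Step 3. Substitute back u = exp(z): now -3*cos(4*exp(z))/4.
Answer: -3*cos(4*exp(z))/4.


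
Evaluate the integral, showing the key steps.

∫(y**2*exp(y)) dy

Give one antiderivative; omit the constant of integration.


Step 1. Integrate ∫(y**2*exp(y)) dy by parts with u = y**2, dv = (exp(y)) dy, so v = exp(y): now y**2*exp(y) + ∫(-2*y*exp(y)) dy.
Step 2. Integrate ∫(-2*y*exp(y)) dy by parts with u = y, dv = (-2*exp(y)) dy, so v = -2*exp(y): now y**2*exp(y) - 2*y*exp(y) + ∫(2*exp(y)) dy.
Step 3. Evaluate the standard form: now y**2*exp(y) - 2*y*exp(y) + 2*exp(y).
Answer: y**2*exp(y) - 2*y*exp(y) + 2*exp(y).


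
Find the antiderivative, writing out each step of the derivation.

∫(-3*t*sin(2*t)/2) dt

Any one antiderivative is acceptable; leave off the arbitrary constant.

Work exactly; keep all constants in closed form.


Step 1. Integrate ∫(-3*t*sin(2*t)/2) dt by parts with u = t, dv = (-3*sin(2*t)/2) dt, so v = 3*cos(2*t)/4: now 3*t*cos(2*t)/4 + ∫(-3*cos(2*t)/4) dt.
Step 2. Evaluate the standard form: now 3*t*cos(2*t)/4 - 3*sin(2*t)/8.
Answer: 3*t*cos(2*t)/4 - 3*sin(2*t)/8.


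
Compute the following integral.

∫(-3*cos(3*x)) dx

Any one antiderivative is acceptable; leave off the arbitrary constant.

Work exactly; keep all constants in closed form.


Answer: -sin(3*x).


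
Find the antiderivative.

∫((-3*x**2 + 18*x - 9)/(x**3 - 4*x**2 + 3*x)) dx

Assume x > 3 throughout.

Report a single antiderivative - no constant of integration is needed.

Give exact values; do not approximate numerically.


Answer: -3*log(x) + 3*log(x - 3) - 3*log(x - 1).


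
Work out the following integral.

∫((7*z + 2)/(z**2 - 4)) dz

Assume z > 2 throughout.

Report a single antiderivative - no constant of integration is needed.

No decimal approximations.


Answer: 4*log(z - 2) + 3*log(z + 2).


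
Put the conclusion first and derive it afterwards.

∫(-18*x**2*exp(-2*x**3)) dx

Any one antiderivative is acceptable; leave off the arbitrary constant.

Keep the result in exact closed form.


The answer is 3*exp(-2*x**3).
Step 1. Substitute u = x**3, turning ∫(-18*x**2*exp(-2*x**3)) dx into ∫(-6*exp(-2*u)) du: now ∫(-6*exp(-2*u)) du.
Step 2. Evaluate the standard form: now 3*exp(-2*u).
Step 3. Substitute back u = x**3: now 3*exp(-2*x**3).
Answer: 3*exp(-2*x**3).


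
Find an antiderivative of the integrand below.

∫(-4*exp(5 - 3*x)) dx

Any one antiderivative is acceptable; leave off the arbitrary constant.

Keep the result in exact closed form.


Answer: 4*exp(5 - 3*x)/3.


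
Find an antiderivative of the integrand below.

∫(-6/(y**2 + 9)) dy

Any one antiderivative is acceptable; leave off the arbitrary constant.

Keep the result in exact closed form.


Answer: -2*atan(y/3).


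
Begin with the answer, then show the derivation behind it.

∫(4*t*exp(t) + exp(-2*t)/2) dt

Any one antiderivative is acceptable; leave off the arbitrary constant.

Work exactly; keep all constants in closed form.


The answer is 4*t*exp(t) - 4*exp(t) - exp(-2*t)/4.
Step 1. Rewrite: now ∫(4*t*exp(t)) dt + ∫(exp(-2*t)/2) dt.
Step 2. Evaluate the standard form: now ∫(4*t*exp(t)) dt - exp(-2*t)/4.
Step 3. Integrate ∫(4*t*exp(t)) dt by parts with u = t, dv = (4*exp(t)) dt, so v = 4*exp(t): now 4*t*exp(t) + ∫(-4*exp(t)) dt - exp(-2*t)/4.
Step 4. Evaluate the standard form: now 4*t*exp(t) - 4*exp(t) - exp(-2*t)/4.
Answer: 4*t*exp(t) - 4*exp(t) - exp(-2*t)/4.


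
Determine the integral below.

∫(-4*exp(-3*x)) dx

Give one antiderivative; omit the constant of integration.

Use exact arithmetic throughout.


Answer: 4*exp(-3*x)/3.


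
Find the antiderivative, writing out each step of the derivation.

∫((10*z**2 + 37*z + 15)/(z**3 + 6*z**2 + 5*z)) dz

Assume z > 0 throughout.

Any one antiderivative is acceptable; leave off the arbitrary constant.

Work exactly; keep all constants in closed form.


Step 1. Decompose ∫((10*z**2 + 37*z + 15)/(z**3 + 6*z**2 + 5*z)) dz by partial fractions, (10*z**2 + 37*z + 15)/(z**3 + 6*z**2 + 5*z) = 4/(z + 5) + 3/(z + 1) + 3/z: now ∫(3/z) dz + ∫(3/(z + 1)) dz + ∫(4/(z + 5)) dz.
Step 2. Evaluate the standard form [assuming z > 0]: now 3*log(z) + ∫(3/(z + 1)) dz + ∫(4/(z + 5)) dz.
Step 3. Evaluate the standard form [assuming z > -5]: now 3*log(z) + 4*log(z + 5) + ∫(3/(z + 1)) dz.
Step 4. Evaluate the standard form [assuming z > -1]: now 3*log(z) + 3*log(z + 1) + 4*log(z + 5).
Answer: 3*log(z) + 3*log(z + 1) + 4*log(z + 5).


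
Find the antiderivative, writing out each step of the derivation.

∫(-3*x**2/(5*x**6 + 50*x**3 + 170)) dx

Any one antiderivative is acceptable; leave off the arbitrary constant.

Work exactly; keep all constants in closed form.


Step 1. Substitute u = x**3 + 5, turning ∫(-3*x**2/(5*x**6 + 50*x**3 + 170)) dx into ∫(-1/(5*(u**2 + 9))) du: now ∫(-1/(5*(u**2 + 9))) du.
Step 2. Evaluate the standard form: now -atan(u/3)/15.
Step 3. Substitute back u = x**3 + 5: now -atan(x**3/3 + 5/3)/15.
Answer: -atan(x**3/3 + 5/3)/15.


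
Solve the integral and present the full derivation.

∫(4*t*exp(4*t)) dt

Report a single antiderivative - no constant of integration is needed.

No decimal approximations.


Step 1. Integrate ∫(4*t*exp(4*t)) dt by parts with u = t, dv = (4*exp(4*t)) dt, so v = exp(4*t): now t*exp(4*t) + ∫(-exp(4*t)) dt.
Step 2. Evaluate the standard form: now t*exp(4*t) - exp(4*t)/4.
Answer: t*exp(4*t) - exp(4*t)/4.


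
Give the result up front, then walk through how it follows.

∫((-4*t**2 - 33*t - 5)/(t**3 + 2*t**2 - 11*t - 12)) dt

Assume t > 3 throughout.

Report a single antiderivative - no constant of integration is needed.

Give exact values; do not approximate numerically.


The answer is -5*log(t - 3) - 2*log(t + 1) + 3*log(t + 4).
Step 1. Decompose ∫((-4*t**2 - 33*t - 5)/(t**3 + 2*t**2 - 11*t - 12)) dt by partial fractions, (-4*t**2 - 33*t - 5)/(t**3 + 2*t**2 - 11*t - 12) = 3/(t + 4) - 2/(t + 1) - 5/(t - 3): now ∫(-5/(t - 3)) dt + ∫(-2/(t + 1)) dt + ∫(3/(t + 4)) dt.
Step 2. Evaluate the standard form [assuming t > -1]: now -2*log(t + 1) + ∫(-5/(t - 3)) dt + ∫(3/(t + 4)) dt.
Step 3. Evaluate the standard form [assuming t > -4]: now -2*log(t + 1) + 3*log(t + 4) + ∫(-5/(t - 3)) dt.
Step 4. Evaluate the standard form [assuming t > 3]: now -5*log(t - 3) - 2*log(t + 1) + 3*log(t + 4).
Answer: -5*log(t - 3) - 2*log(t + 1) + 3*log(t + 4).


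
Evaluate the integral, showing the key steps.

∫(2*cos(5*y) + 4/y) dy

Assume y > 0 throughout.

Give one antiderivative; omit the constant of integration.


Step 1. Rewrite: now ∫(4/y) dy + ∫(2*cos(5*y)) dy.
Step 2. Evaluate the standard form: now 2*sin(5*y)/5 + ∫(4/y) dy.
Step 3. Evaluate the standard form [assuming y > 0]: now 4*log(y) + 2*sin(5*y)/5.
Answer: 4*log(y) + 2*sin(5*y)/5.


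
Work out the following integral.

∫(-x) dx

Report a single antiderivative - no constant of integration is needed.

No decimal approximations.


Answer: -x**2/2.


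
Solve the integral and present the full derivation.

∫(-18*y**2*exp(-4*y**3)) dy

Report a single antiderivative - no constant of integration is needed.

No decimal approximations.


Step 1. Substitute u = y**3, turning ∫(-18*y**2*exp(-4*y**3)) dy into ∫(-6*exp(-4*u)) du: now ∫(-6*exp(-4*u)) du.
Step 2. Evaluate the standard form: now 3*exp(-4*u)/2.
Step 3. Substitute back u = y**3: now 3*exp(-4*y**3)/2.
Answer: 3*exp(-4*y**3)/2.


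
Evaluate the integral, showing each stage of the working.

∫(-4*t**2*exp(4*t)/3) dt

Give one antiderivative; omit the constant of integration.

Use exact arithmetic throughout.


Step 1. Integrate ∫(-4*t**2*exp(4*t)/3) dt by parts with u = t**2, dv = (-4*exp(4*t)/3) dt, so v = -exp(4*t)/3: now -t**2*exp(4*t)/3 + ∫(2*t*exp(4*t)/3) dt.
Step 2. Integrate ∫(2*t*exp(4*t)/3) dt by parts with u = t, dv = (2*exp(4*t)/3) dt, so v = exp(4*t)/6: now -t**2*exp(4*t)/3 + t*exp(4*t)/6 + ∫(-exp(4*t)/6) dt.
Step 3. Evaluate the standard form: now -t**2*exp(4*t)/3 + t*exp(4*t)/6 - exp(4*t)/24.
Answer: -t**2*exp(4*t)/3 + t*exp(4*t)/6 - exp(4*t)/24.


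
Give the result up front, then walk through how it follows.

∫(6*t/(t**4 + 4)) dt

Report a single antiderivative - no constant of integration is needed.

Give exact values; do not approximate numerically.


The answer is 3*atan(t**2/2)/2.
Step 1. Substitute u = t**2, turning ∫(6*t/(t**4 + 4)) dt into ∫(3/(u**2 + 4)) du: now ∫(3/(u**2 + 4)) du.
Step 2. Evaluate the standard form: now 3*atan(u/2)/2.
Step 3. Substitute back u = t**2: now 3*atan(t**2/2)/2.
Answer: 3*atan(t**2/2)/2.


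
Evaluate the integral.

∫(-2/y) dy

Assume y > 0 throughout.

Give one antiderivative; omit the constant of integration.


Answer: -2*log(y).


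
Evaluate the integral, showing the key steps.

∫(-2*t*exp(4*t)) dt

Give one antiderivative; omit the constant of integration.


Step 1. Integrate ∫(-2*t*exp(4*t)) dt by parts with u = t, dv = (-2*exp(4*t)) dt, so v = -exp(4*t)/2: now -t*exp(4*t)/2 + ∫(exp(4*t)/2) dt.
Step 2. Evaluate the standard form: now -t*exp(4*t)/2 + exp(4*t)/8.
Answer: -t*exp(4*t)/2 + exp(4*t)/8.


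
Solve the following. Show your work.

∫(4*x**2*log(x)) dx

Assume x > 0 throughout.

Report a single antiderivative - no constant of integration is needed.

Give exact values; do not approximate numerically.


Step 1. Integrate ∫(4*x**2*log(x)) dx by parts with u = log(x), dv = (4*x**2) dx, so v = 4*x**3/3 [assuming x > 0]: now 4*x**3*log(x)/3 + ∫(-4*x**2/3) dx.
Step 2. Evaluate the standard form: now 4*x**3*log(x)/3 - 4*x**3/9.
Answer: 4*x**3*log(x)/3 - 4*x**3/9.


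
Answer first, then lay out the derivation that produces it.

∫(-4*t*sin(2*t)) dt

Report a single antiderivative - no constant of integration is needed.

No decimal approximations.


The answer is 2*t*cos(2*t) - sin(2*t).
Step 1. Integrate ∫(-4*t*sin(2*t)) dt by parts with u = t, dv = (-4*sin(2*t)) dt, so v = 2*cos(2*t): now 2*t*cos(2*t) + ∫(-2*cos(2*t)) dt.
Step 2. Evaluate the standard form: now 2*t*cos(2*t) - sin(2*t).
Answer: 2*t*cos(2*t) - sin(2*t).


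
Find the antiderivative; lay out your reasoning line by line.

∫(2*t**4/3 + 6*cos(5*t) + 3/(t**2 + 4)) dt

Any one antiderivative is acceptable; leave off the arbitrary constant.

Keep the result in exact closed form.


Step 1. Rewrite: now ∫(2*t**4/3) dt + ∫(3/(t**2 + 4)) dt + ∫(6*cos(5*t)) dt.
Step 2. Evaluate the standard form: now 3*atan(t/2)/2 + ∫(2*t**4/3) dt + ∫(6*cos(5*t)) dt.
Step 3. Evaluate the standard form: now 6*sin(5*t)/5 + 3*atan(t/2)/2 + ∫(2*t**4/3) dt.
Step 4. Evaluate the standard form: now 2*t**5/15 + 6*sin(5*t)/5 + 3*atan(t/2)/2.
Answer: 2*t**5/15 + 6*sin(5*t)/5 + 3*atan(t/2)/2.


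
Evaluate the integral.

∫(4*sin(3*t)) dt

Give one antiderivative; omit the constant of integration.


Answer: -4*cos(3*t)/3.


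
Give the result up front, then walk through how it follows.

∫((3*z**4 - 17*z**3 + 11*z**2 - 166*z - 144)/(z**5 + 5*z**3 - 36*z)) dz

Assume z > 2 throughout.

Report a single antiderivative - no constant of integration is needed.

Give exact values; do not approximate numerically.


The answer is 4*log(z) - 5*log(z - 2) + 4*log(z + 2) + atan(z/3)/3.
Step 1. Decompose ∫((3*z**4 - 17*z**3 + 11*z**2 - 166*z - 144)/(z**5 + 5*z**3 - 36*z)) dz by partial fractions, (3*z**4 - 17*z**3 + 11*z**2 - 166*z - 144)/(z**5 + 5*z**3 - 36*z) = 1/(z**2 + 9) + 4/(z + 2) - 5/(z - 2) + 4/z: now ∫(4/z) dz + ∫(-5/(z - 2)) dz + ∫(4/(z + 2)) dz + ∫(1/(z**2 + 9)) dz.
Step 2. Evaluate the standard form [assuming z > -2]: now 4*log(z + 2) + ∫(4/z) dz + ∫(-5/(z - 2)) dz + ∫(1/(z**2 + 9)) dz.
Step 3. Evaluate the standard form [assuming z > 0]: now 4*log(z) + 4*log(z + 2) + ∫(-5/(z - 2)) dz + ∫(1/(z**2 + 9)) dz.
Step 4. Evaluate the standard form [assuming z > 2]: now 4*log(z) - 5*log(z - 2) + 4*log(z + 2) + ∫(1/(z**2 + 9)) dz.
Step 5. Evaluate the standard form: now 4*log(z) - 5*log(z - 2) + 4*log(z + 2) + atan(z/3)/3.
Answer: 4*log(z) - 5*log(z - 2) + 4*log(z + 2) + atan(z/3)/3.


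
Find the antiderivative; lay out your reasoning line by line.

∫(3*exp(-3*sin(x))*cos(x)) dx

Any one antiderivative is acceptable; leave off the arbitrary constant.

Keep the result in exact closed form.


Step 1. Substitute u = sin(x), turning ∫(3*exp(-3*sin(x))*cos(x)) dx into ∫(3*exp(-3*u)) du: now ∫(3*exp(-3*u)) du.
Step 2. Evaluate the standard form: now -exp(-3*u).
Step 3. Substitute back u = sin(x): now -exp(-3*sin(x)).
Answer: -exp(-3*sin(x)).


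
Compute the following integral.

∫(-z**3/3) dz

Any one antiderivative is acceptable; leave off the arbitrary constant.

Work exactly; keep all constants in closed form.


Answer: -z**4/12.


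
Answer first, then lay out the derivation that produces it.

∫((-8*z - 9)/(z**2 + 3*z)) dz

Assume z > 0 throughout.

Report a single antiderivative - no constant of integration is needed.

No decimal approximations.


The answer is -3*log(z) - 5*log(z + 3).
Step 1. Decompose ∫((-8*z - 9)/(z**2 + 3*z)) dz by partial fractions, (-8*z - 9)/(z**2 + 3*z) = -5/(z + 3) - 3/z: now ∫(-3/z) dz + ∫(-5/(z + 3)) dz.
Step 2. Evaluate the standard form [assuming z > -3]: now -5*log(z + 3) + ∫(-3/z) dz.
Step 3. Evaluate the standard form [assuming z > 0]: now -3*log(z) - 5*log(z + 3).
Answer: -3*log(z) - 5*log(z + 3).


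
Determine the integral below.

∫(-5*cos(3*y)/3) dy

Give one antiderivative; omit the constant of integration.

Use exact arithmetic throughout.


Answer: -5*sin(3*y)/9.


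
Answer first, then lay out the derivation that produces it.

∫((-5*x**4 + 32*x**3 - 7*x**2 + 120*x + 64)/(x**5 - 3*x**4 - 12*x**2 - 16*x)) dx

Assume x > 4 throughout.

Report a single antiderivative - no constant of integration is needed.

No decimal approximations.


The answer is -4*log(x) + 3*log(x - 4) - 4*log(x + 1) + atan(x/2)/2.
Step 1. Decompose ∫((-5*x**4 + 32*x**3 - 7*x**2 + 120*x + 64)/(x**5 - 3*x**4 - 12*x**2 - 16*x)) dx by partial fractions, (-5*x**4 + 32*x**3 - 7*x**2 + 120*x + 64)/(x**5 - 3*x**4 - 12*x**2 - 16*x) = 1/(x**2 + 4) - 4/(x + 1) + 3/(x - 4) - 4/x: now ∫(-4/x) dx + ∫(3/(x - 4)) dx + ∫(-4/(x + 1)) dx + ∫(1/(x**2 + 4)) dx.
Step 2. Evaluate the standard form [assuming x > -1]: now -4*log(x + 1) + ∫(-4/x) dx + ∫(3/(x - 4)) dx + ∫(1/(x**2 + 4)) dx.
Step 3. Evaluate the standard form [assuming x > 4]: now 3*log(x - 4) - 4*log(x + 1) + ∫(-4/x) dx + ∫(1/(x**2 + 4)) dx.
Step 4. Evaluate the standard form [assuming x > 0]: now -4*log(x) + 3*log(x - 4) - 4*log(x + 1) + ∫(1/(x**2 + 4)) dx.
Step 5. Evaluate the standard form: now -4*log(x) + 3*log(x - 4) - 4*log(x + 1) + atan(x/2)/2.
Answer: -4*log(x) + 3*log(x - 4) - 4*log(x + 1) + atan(x/2)/2.


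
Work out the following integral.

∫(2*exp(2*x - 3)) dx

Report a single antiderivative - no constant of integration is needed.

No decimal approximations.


Answer: exp(2*x - 3).


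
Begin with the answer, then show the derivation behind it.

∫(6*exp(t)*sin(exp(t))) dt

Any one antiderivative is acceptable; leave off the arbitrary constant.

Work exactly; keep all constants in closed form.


The answer is -6*cos(exp(t)).
Step 1. Substitute u = exp(t), turning ∫(6*exp(t)*sin(exp(t))) dt into ∫(6*sin(u)) du: now ∫(6*sin(u)) du.
Step 2. Evaluate the standard form: now -6*cos(u).
Step 3. Substitute back u = exp(t): now -6*cos(exp(t)).
Answer: -6*cos(exp(t)).


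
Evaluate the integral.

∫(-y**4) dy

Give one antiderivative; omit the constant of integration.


Answer: -y**5/5.


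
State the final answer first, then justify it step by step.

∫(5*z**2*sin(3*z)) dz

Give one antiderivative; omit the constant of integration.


The answer is -5*z**2*cos(3*z)/3 + 10*z*sin(3*z)/9 + 10*cos(3*z)/27.
Step 1. Integrate ∫(5*z**2*sin(3*z)) dz by parts with u = z**2, dv = (5*sin(3*z)) dz, so v = -5*cos(3*z)/3: now -5*z**2*cos(3*z)/3 + ∫(10*z*cos(3*z)/3) dz.
Step 2. Integrate ∫(10*z*cos(3*z)/3) dz by parts with u = z, dv = (10*cos(3*z)/3) dz, so v = 10*sin(3*z)/9: now -5*z**2*cos(3*z)/3 + 10*z*sin(3*z)/9 + ∫(-10*sin(3*z)/9) dz.
Step 3. Evaluate the standard form: now -5*z**2*cos(3*z)/3 + 10*z*sin(3*z)/9 + 10*cos(3*z)/27.
Answer: -5*z**2*cos(3*z)/3 + 10*z*sin(3*z)/9 + 10*cos(3*z)/27.


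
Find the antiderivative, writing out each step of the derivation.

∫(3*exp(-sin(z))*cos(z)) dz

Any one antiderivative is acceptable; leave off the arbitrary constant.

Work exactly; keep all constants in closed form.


Step 1. Substitute u = sin(z), turning ∫(3*exp(-sin(z))*cos(z)) dz into ∫(3*exp(-u)) du: now ∫(3*exp(-u)) du.
Step 2. Evaluate the standard form: now -3*exp(-u).
Step 3. Substitute back u = sin(z): now -3*exp(-sin(z)).
Answer: -3*exp(-sin(z)).


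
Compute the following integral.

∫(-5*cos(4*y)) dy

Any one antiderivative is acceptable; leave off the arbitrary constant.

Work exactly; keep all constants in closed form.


Answer: -5*sin(4*y)/4.


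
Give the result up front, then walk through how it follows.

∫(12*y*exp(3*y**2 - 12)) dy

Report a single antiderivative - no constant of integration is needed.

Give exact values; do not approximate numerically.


The answer is 2*exp(3*y**2 - 12).
Step 1. Substitute u = y**2 - 4, turning ∫(12*y*exp(3*y**2 - 12)) dy into ∫(6*exp(3*u)) du: now ∫(6*exp(3*u)) du.
Step 2. Evaluate the standard form: now 2*exp(3*u).
Step 3. Substitute back u = y**2 - 4: now 2*exp(3*y**2 - 12).
Answer: 2*exp(3*y**2 - 12).


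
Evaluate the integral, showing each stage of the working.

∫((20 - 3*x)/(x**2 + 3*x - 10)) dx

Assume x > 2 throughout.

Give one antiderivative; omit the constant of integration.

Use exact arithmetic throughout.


Step 1. Decompose ∫((20 - 3*x)/(x**2 + 3*x - 10)) dx by partial fractions, (20 - 3*x)/(x**2 + 3*x - 10) = -5/(x + 5) + 2/(x - 2): now ∫(2/(x - 2)) dx + ∫(-5/(x + 5)) dx.
Step 2. Evaluate the standard form [assuming x > 2]: now 2*log(x - 2) + ∫(-5/(x + 5)) dx.
Step 3. Evaluate the standard form [assuming x > -5]: now 2*log(x - 2) - 5*log(x + 5).
Answer: 2*log(x - 2) - 5*log(x + 5).


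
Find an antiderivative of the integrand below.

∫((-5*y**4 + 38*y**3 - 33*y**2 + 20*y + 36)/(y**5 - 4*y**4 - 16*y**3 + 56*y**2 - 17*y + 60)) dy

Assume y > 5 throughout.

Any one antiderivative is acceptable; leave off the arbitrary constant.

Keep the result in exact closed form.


Answer: 2*log(y - 5) - 3*log(y - 3) - 4*log(y + 4) + atan(y).


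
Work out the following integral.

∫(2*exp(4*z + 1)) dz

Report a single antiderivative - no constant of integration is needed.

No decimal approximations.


Answer: exp(4*z + 1)/2.


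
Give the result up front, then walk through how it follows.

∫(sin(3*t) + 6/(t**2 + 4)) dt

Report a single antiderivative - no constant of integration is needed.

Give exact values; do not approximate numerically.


The answer is -cos(3*t)/3 + 3*atan(t/2).
Step 1. Rewrite: now ∫(6/(t**2 + 4)) dt + ∫(sin(3*t)) dt.
Step 2. Evaluate the standard form: now 3*atan(t/2) + ∫(sin(3*t)) dt.
Step 3. Evaluate the standard form: now -cos(3*t)/3 + 3*atan(t/2).
Answer: -cos(3*t)/3 + 3*atan(t/2).


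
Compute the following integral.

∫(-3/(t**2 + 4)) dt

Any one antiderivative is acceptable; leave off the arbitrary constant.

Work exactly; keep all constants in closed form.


Answer: -3*atan(t/2)/2.


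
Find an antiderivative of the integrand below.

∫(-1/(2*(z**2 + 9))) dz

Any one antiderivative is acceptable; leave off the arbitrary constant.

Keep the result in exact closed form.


Answer: -atan(z/3)/6.


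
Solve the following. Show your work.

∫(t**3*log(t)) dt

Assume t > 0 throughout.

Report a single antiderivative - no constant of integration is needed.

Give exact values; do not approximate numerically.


Step 1. Integrate ∫(t**3*log(t)) dt by parts with u = log(t), dv = (t**3) dt, so v = t**4/4 [assuming t > 0]: now t**4*log(t)/4 + ∫(-t**3/4) dt.
Step 2. Evaluate the standard form: now t**4*log(t)/4 - t**4/16.
Answer: t**4*log(t)/4 - t**4/16.


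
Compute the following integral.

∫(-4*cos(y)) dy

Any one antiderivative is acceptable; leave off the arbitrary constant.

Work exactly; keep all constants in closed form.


Answer: -4*sin(y).


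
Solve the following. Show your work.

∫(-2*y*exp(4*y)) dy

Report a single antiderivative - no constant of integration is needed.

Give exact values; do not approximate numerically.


Step 1. Integrate ∫(-2*y*exp(4*y)) dy by parts with u = y, dv = (-2*exp(4*y)) dy, so v = -exp(4*y)/2: now -y*exp(4*y)/2 + ∫(exp(4*y)/2) dy.
Step 2. Evaluate the standard form: now -y*exp(4*y)/2 + exp(4*y)/8.
Answer: -y*exp(4*y)/2 + exp(4*y)/8.


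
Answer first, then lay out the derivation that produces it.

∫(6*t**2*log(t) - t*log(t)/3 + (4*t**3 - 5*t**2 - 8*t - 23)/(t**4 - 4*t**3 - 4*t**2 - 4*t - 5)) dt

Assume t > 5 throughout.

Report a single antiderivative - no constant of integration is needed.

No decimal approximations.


The answer is 2*t**3*log(t) - 2*t**3/3 - t**2*log(t)/6 + t**2/12 + 2*log(t - 5) + 2*log(t + 1) + 3*atan(t).
Step 1. Rewrite: now ∫(-t*log(t)/3) dt + ∫(6*t**2*log(t)) dt + ∫((4*t**3 - 5*t**2 - 8*t - 23)/(t**4 - 4*t**3 - 4*t**2 - 4*t - 5)) dt.
Step 2. Integrate ∫(6*t**2*log(t)) dt by parts with u = log(t), dv = (6*t**2) dt, so v = 2*t**3 [assuming t > 0]: now 2*t**3*log(t) + ∫(-2*t**2) dt + ∫(-t*log(t)/3) dt + ∫((4*t**3 - 5*t**2 - 8*t - 23)/(t**4 - 4*t**3 - 4*t**2 - 4*t - 5)) dt.
Step 3. Evaluate the standard form: now 2*t**3*log(t) - 2*t**3/3 + ∫(-t*log(t)/3) dt + ∫((4*t**3 - 5*t**2 - 8*t - 23)/(t**4 - 4*t**3 - 4*t**2 - 4*t - 5)) dt.
Step 4. Integrate ∫(-t*log(t)/3) dt by parts with u = log(t), dv = (-t/3) dt, so v = -t**2/6 [assuming t > 0]: now 2*t**3*log(t) - 2*t**3/3 - t**2*log(t)/6 + ∫(t/6) dt + ∫((4*t**3 - 5*t**2 - 8*t - 23)/(t**4 - 4*t**3 - 4*t**2 - 4*t - 5)) dt.
Step 5. Evaluate the standard form: now 2*t**3*log(t) - 2*t**3/3 - t**2*log(t)/6 + t**2/12 + ∫((4*t**3 - 5*t**2 - 8*t - 23)/(t**4 - 4*t**3 - 4*t**2 - 4*t - 5)) dt.
Step 6. Decompose ∫((4*t**3 - 5*t**2 - 8*t - 23)/(t**4 - 4*t**3 - 4*t**2 - 4*t - 5)) dt by partial fractions, (4*t**3 - 5*t**2 - 8*t - 23)/(t**4 - 4*t**3 - 4*t**2 - 4*t - 5) = 3/(t**2 + 1) + 2/(t + 1) + 2/(t - 5): now 2*t**3*log(t) - 2*t**3/3 - t**2*log(t)/6 + t**2/12 + ∫(2/(t - 5)) dt + ∫(2/(t + 1)) dt + ∫(3/(t**2 + 1)) dt.
Step 7. Evaluate the standard form [assuming t > -1]: now 2*t**3*log(t) - 2*t**3/3 - t**2*log(t)/6 + t**2/12 + 2*log(t + 1) + ∫(2/(t - 5)) dt + ∫(3/(t**2 + 1)) dt.
Step 8. Evaluate the standard form [assuming t > 5]: now 2*t**3*log(t) - 2*t**3/3 - t**2*log(t)/6 + t**2/12 + 2*log(t - 5) + 2*log(t + 1) + ∫(3/(t**2 + 1)) dt.
Step 9. Evaluate the standard form: now 2*t**3*log(t) - 2*t**3/3 - t**2*log(t)/6 + t**2/12 + 2*log(t - 5) + 2*log(t + 1) + 3*atan(t).
Answer: 2*t**3*log(t) - 2*t**3/3 - t**2*log(t)/6 + t**2/12 + 2*log(t - 5) + 2*log(t + 1) + 3*atan(t).


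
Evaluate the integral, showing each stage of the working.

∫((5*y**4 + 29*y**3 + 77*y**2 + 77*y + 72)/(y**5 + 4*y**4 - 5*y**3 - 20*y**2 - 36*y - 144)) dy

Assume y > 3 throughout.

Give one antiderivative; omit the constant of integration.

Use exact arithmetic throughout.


Step 1. Decompose ∫((5*y**4 + 29*y**3 + 77*y**2 + 77*y + 72)/(y**5 + 4*y**4 - 5*y**3 - 20*y**2 - 36*y - 144)) dy by partial fractions, (5*y**4 + 29*y**3 + 77*y**2 + 77*y + 72)/(y**5 + 4*y**4 - 5*y**3 - 20*y**2 - 36*y - 144) = 3/(y**2 + 4) + 3/(y + 4) - 2/(y + 3) + 4/(y - 3): now ∫(4/(y - 3)) dy + ∫(-2/(y + 3)) dy + ∫(3/(y + 4)) dy + ∫(3/(y**2 + 4)) dy.
Step 2. Evaluate the standard form [assuming y > -4]: now 3*log(y + 4) + ∫(4/(y - 3)) dy + ∫(-2/(y + 3)) dy + ∫(3/(y**2 + 4)) dy.
Step 3. Evaluate the standard form [assuming y > -3]: now -2*log(y + 3) + 3*log(y + 4) + ∫(4/(y - 3)) dy + ∫(3/(y**2 + 4)) dy.
Step 4. Evaluate the standard form [assuming y > 3]: now 4*log(y - 3) - 2*log(y + 3) + 3*log(y + 4) + ∫(3/(y**2 + 4)) dy.
Step 5. Evaluate the standard form: now 4*log(y - 3) - 2*log(y + 3) + 3*log(y + 4) + 3*atan(y/2)/2.
Answer: 4*log(y - 3) - 2*log(y + 3) + 3*log(y + 4) + 3*atan(y/2)/2.


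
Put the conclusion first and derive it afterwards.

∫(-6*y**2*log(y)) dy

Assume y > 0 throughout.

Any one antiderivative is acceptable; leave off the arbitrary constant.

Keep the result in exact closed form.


The answer is -2*y**3*log(y) + 2*y**3/3.
Step 1. Integrate ∫(-6*y**2*log(y)) dy by parts with u = log(y), dv = (-6*y**2) dy, so v = -2*y**3 [assuming y > 0]: now -2*y**3*log(y) + ∫(2*y**2) dy.
Step 2. Evaluate the standard form: now -2*y**3*log(y) + 2*y**3/3.
Answer: -2*y**3*log(y) + 2*y**3/3.


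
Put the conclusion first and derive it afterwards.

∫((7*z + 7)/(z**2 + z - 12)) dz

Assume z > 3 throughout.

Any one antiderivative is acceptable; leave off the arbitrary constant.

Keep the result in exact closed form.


The answer is 4*log(z - 3) + 3*log(z + 4).
Step 1. Decompose ∫((7*z + 7)/(z**2 + z - 12)) dz by partial fractions, (7*z + 7)/(z**2 + z - 12) = 3/(z + 4) + 4/(z - 3): now ∫(4/(z - 3)) dz + ∫(3/(z + 4)) dz.
Step 2. Evaluate the standard form [assuming z > 3]: now 4*log(z - 3) + ∫(3/(z + 4)) dz.
Step 3. Evaluate the standard form [assuming z > -4]: now 4*log(z - 3) + 3*log(z + 4).
Answer: 4*log(z - 3) + 3*log(z + 4).


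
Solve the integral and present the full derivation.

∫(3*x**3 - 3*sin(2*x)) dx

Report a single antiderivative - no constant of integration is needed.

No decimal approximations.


Step 1. Rewrite: now ∫(3*x**3) dx + ∫(-3*sin(2*x)) dx.
Step 2. Evaluate the standard form: now 3*cos(2*x)/2 + ∫(3*x**3) dx.
Step 3. Evaluate the standard form: now 3*x**4/4 + 3*cos(2*x)/2.
Answer: 3*x**4/4 + 3*cos(2*x)/2.


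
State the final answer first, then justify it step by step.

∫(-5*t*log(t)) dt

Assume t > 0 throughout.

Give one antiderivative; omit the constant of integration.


The answer is -5*t**2*log(t)/2 + 5*t**2/4.
Step 1. Integrate ∫(-5*t*log(t)) dt by parts with u = log(t), dv = (-5*t) dt, so v = -5*t**2/2 [assuming t > 0]: now -5*t**2*log(t)/2 + ∫(5*t/2) dt.
Step 2. Evaluate the standard form: now -5*t**2*log(t)/2 + 5*t**2/4.
Answer: -5*t**2*log(t)/2 + 5*t**2/4.


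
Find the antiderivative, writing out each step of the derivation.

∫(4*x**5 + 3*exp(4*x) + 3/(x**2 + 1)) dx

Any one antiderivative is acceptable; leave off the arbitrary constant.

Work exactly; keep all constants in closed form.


Step 1. Rewrite: now ∫(4*x**5) dx + ∫(3/(x**2 + 1)) dx + ∫(3*exp(4*x)) dx.
Step 2. Evaluate the standard form: now 3*atan(x) + ∫(4*x**5) dx + ∫(3*exp(4*x)) dx.
Step 3. Evaluate the standard form: now 3*exp(4*x)/4 + 3*atan(x) + ∫(4*x**5) dx.
Step 4. Evaluate the standard form: now 2*x**6/3 + 3*exp(4*x)/4 + 3*atan(x).
Answer: 2*x**6/3 + 3*exp(4*x)/4 + 3*atan(x).


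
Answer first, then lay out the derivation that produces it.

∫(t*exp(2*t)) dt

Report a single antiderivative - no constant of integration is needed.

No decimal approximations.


The answer is t*exp(2*t)/2 - exp(2*t)/4.
Step 1. Integrate ∫(t*exp(2*t)) dt by parts with u = t, dv = (exp(2*t)) dt, so v = exp(2*t)/2: now t*exp(2*t)/2 + ∫(-exp(2*t)/2) dt.
Step 2. Evaluate the standard form: now t*exp(2*t)/2 - exp(2*t)/4.
Answer: t*exp(2*t)/2 - exp(2*t)/4.


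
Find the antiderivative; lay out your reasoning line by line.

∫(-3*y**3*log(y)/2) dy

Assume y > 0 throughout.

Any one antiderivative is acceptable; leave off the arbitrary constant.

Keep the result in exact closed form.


Step 1. Integrate ∫(-3*y**3*log(y)/2) dy by parts with u = log(y), dv = (-3*y**3/2) dy, so v = -3*y**4/8 [assuming y > 0]: now -3*y**4*log(y)/8 + ∫(3*y**3/8) dy.
Step 2. Evaluate the standard form: now -3*y**4*log(y)/8 + 3*y**4/32.
Answer: -3*y**4*log(y)/8 + 3*y**4/32.


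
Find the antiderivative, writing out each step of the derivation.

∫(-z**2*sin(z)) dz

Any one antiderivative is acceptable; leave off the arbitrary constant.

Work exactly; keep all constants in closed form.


Step 1. Integrate ∫(-z**2*sin(z)) dz by parts with u = z**2, dv = (-sin(z)) dz, so v = cos(z): now z**2*cos(z) + ∫(-2*z*cos(z)) dz.
Step 2. Integrate ∫(-2*z*cos(z)) dz by parts with u = z, dv = (-2*cos(z)) dz, so v = -2*sin(z): now z**2*cos(z) - 2*z*sin(z) + ∫(2*sin(z)) dz.
Step 3. Evaluate the standard form: now z**2*cos(z) - 2*z*sin(z) - 2*cos(z).
Answer: z**2*cos(z) - 2*z*sin(z) - 2*cos(z).


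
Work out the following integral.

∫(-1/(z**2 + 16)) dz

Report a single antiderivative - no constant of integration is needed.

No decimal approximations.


Answer: -atan(z/4)/4.


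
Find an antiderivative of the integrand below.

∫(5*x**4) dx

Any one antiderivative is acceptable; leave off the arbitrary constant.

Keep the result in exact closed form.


Answer: x**5.


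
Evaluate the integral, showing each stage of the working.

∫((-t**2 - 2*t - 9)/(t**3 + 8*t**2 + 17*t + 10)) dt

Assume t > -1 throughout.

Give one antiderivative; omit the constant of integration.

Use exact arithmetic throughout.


Step 1. Decompose ∫((-t**2 - 2*t - 9)/(t**3 + 8*t**2 + 17*t + 10)) dt by partial fractions, (-t**2 - 2*t - 9)/(t**3 + 8*t**2 + 17*t + 10) = -2/(t + 5) + 3/(t + 2) - 2/(t + 1): now ∫(-2/(t + 1)) dt + ∫(3/(t + 2)) dt + ∫(-2/(t + 5)) dt.
Step 2. Evaluate the standard form [assuming t > -5]: now -2*log(t + 5) + ∫(-2/(t + 1)) dt + ∫(3/(t + 2)) dt.
Step 3. Evaluate the standard form [assuming t > -2]: now 3*log(t + 2) - 2*log(t + 5) + ∫(-2/(t + 1)) dt.
Step 4. Evaluate the standard form [assuming t > -1]: now -2*log(t + 1) + 3*log(t + 2) - 2*log(t + 5).
Answer: -2*log(t + 1) + 3*log(t + 2) - 2*log(t + 5).


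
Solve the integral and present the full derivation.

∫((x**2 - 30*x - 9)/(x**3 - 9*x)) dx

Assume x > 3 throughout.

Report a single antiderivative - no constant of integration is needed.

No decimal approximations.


Step 1. Decompose ∫((x**2 - 30*x - 9)/(x**3 - 9*x)) dx by partial fractions, (x**2 - 30*x - 9)/(x**3 - 9*x) = 5/(x + 3) - 5/(x - 3) + 1/x: now ∫(1/x) dx + ∫(-5/(x - 3)) dx + ∫(5/(x + 3)) dx.
Step 2. Evaluate the standard form [assuming x > -3]: now 5*log(x + 3) + ∫(1/x) dx + ∫(-5/(x - 3)) dx.
Step 3. Evaluate the standard form [assuming x > 3]: now -5*log(x - 3) + 5*log(x + 3) + ∫(1/x) dx.
Step 4. Evaluate the standard form [assuming x > 0]: now log(x) - 5*log(x - 3) + 5*log(x + 3).
Answer: log(x) - 5*log(x - 3) + 5*log(x + 3).


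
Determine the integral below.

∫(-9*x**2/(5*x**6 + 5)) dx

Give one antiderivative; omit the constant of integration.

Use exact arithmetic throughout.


Answer: -3*atan(x**3)/5.


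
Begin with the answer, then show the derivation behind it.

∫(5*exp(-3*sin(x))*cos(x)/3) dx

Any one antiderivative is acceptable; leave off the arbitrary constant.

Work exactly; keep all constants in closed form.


The answer is -5*exp(-3*sin(x))/9.
Step 1. Substitute u = sin(x), turning ∫(5*exp(-3*sin(x))*cos(x)/3) dx into ∫(5*exp(-3*u)/3) du: now ∫(5*exp(-3*u)/3) du.
Step 2. Evaluate the standard form: now -5*exp(-3*u)/9.
Step 3. Substitute back u = sin(x): now -5*exp(-3*sin(x))/9.
Answer: -5*exp(-3*sin(x))/9.


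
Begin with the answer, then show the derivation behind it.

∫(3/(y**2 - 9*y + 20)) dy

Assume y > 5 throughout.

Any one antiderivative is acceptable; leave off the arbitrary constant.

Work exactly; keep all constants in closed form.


The answer is 3*log(y - 5) - 3*log(y - 4).
Step 1. Decompose ∫(3/(y**2 - 9*y + 20)) dy by partial fractions, 3/(y**2 - 9*y + 20) = -3/(y - 4) + 3/(y - 5): now ∫(3/(y - 5)) dy + ∫(-3/(y - 4)) dy.
Step 2. Evaluate the standard form [assuming y > 5]: now 3*log(y - 5) + ∫(-3/(y - 4)) dy.
Step 3. Evaluate the standard form [assuming y > 4]: now 3*log(y - 5) - 3*log(y - 4).
Answer: 3*log(y - 5) - 3*log(y - 4).


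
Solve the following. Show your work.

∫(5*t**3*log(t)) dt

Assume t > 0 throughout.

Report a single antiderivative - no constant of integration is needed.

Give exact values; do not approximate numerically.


Step 1. Integrate ∫(5*t**3*log(t)) dt by parts with u = log(t), dv = (5*t**3) dt, so v = 5*t**4/4 [assuming t > 0]: now 5*t**4*log(t)/4 + ∫(-5*t**3/4) dt.
Step 2. Evaluate the standard form: now 5*t**4*log(t)/4 - 5*t**4/16.
Answer: 5*t**4*log(t)/4 - 5*t**4/16.


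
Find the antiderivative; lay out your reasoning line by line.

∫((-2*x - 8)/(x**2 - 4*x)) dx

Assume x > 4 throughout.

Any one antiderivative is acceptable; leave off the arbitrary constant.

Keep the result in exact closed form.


Step 1. Decompose ∫((-2*x - 8)/(x**2 - 4*x)) dx by partial fractions, (-2*x - 8)/(x**2 - 4*x) = -4/(x - 4) + 2/x: now ∫(2/x) dx + ∫(-4/(x - 4)) dx.
Step 2. Evaluate the standard form [assuming x > 4]: now -4*log(x - 4) + ∫(2/x) dx.
Step 3. Evaluate the standard form [assuming x > 0]: now 2*log(x) - 4*log(x - 4).
Answer: 2*log(x) - 4*log(x - 4).


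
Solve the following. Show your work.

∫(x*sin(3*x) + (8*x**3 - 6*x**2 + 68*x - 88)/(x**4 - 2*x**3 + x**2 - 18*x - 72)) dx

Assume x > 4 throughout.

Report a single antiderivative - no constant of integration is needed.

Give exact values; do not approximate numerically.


Step 1. Rewrite: now ∫(x*sin(3*x)) dx + ∫((8*x**3 - 6*x**2 + 68*x - 88)/(x**4 - 2*x**3 + x**2 - 18*x - 72)) dx.
Step 2. Decompose ∫((8*x**3 - 6*x**2 + 68*x - 88)/(x**4 - 2*x**3 + x**2 - 18*x - 72)) dx by partial fractions, (8*x**3 - 6*x**2 + 68*x - 88)/(x**4 - 2*x**3 + x**2 - 18*x - 72) = 2/(x**2 + 9) + 4/(x + 2) + 4/(x - 4): now ∫(x*sin(3*x)) dx + ∫(4/(x - 4)) dx + ∫(4/(x + 2)) dx + ∫(2/(x**2 + 9)) dx.
Step 3. Evaluate the standard form [assuming x > -2]: now 4*log(x + 2) + ∫(x*sin(3*x)) dx + ∫(4/(x - 4)) dx + ∫(2/(x**2 + 9)) dx.
Step 4. Evaluate the standard form [assuming x > 4]: now 4*log(x - 4) + 4*log(x + 2) + ∫(x*sin(3*x)) dx + ∫(2/(x**2 + 9)) dx.
Step 5. Evaluate the standard form: now 4*log(x - 4) + 4*log(x + 2) + 2*atan(x/3)/3 + ∫(x*sin(3*x)) dx.
Step 6. Integrate ∫(x*sin(3*x)) dx by parts with u = x, dv = (sin(3*x)) dx, so v = -cos(3*x)/3: now -x*cos(3*x)/3 + 4*log(x - 4) + 4*log(x + 2) + 2*atan(x/3)/3 + ∫(cos(3*x)/3) dx.
Step 7. Evaluate the standard form: now -x*cos(3*x)/3 + 4*log(x - 4) + 4*log(x + 2) + sin(3*x)/9 + 2*atan(x/3)/3.
Answer: -x*cos(3*x)/3 + 4*log(x - 4) + 4*log(x + 2) + sin(3*x)/9 + 2*atan(x/3)/3.


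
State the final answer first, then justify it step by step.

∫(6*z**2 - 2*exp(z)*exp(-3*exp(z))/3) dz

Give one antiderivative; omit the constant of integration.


The answer is 2*z**3 + 2*exp(-3*exp(z))/9.
Step 1. Rewrite: now ∫(6*z**2) dz + ∫(-2*exp(z)*exp(-3*exp(z))/3) dz.
Step 2. Evaluate the standard form: now 2*z**3 + ∫(-2*exp(z)*exp(-3*exp(z))/3) dz.
Step 3. Substitute u = exp(z), turning ∫(-2*exp(z)*exp(-3*exp(z))/3) dz into ∫(-2*exp(-3*u)/3) du: now 2*z**3 + ∫(-2*exp(-3*u)/3) du.
Step 4. Evaluate the standard form: now 2*z**3 + 2*exp(-3*u)/9.
Step 5. Substitute back u = exp(z): now 2*z**3 + 2*exp(-3*exp(z))/9.
Answer: 2*z**3 + 2*exp(-3*exp(z))/9.


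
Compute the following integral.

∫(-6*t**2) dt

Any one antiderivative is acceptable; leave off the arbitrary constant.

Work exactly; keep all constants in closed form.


Answer: -2*t**3.


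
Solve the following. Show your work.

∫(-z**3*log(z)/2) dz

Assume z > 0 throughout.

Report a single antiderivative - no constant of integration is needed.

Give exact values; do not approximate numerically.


Step 1. Integrate ∫(-z**3*log(z)/2) dz by parts with u = log(z), dv = (-z**3/2) dz, so v = -z**4/8 [assuming z > 0]: now -z**4*log(z)/8 + ∫(z**3/8) dz.
Step 2. Evaluate the standard form: now -z**4*log(z)/8 + z**4/32.
Answer: -z**4*log(z)/8 + z**4/32.


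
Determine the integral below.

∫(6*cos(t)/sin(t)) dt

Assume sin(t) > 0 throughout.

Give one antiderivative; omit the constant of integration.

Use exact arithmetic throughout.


Answer: 6*log(sin(t)).


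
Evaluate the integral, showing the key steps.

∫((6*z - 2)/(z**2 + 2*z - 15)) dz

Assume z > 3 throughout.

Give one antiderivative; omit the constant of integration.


Step 1. Decompose ∫((6*z - 2)/(z**2 + 2*z - 15)) dz by partial fractions, (6*z - 2)/(z**2 + 2*z - 15) = 4/(z + 5) + 2/(z - 3): now ∫(2/(z - 3)) dz + ∫(4/(z + 5)) dz.
Step 2. Evaluate the standard form [assuming z > -5]: now 4*log(z + 5) + ∫(2/(z - 3)) dz.
Step 3. Evaluate the standard form [assuming z > 3]: now 2*log(z - 3) + 4*log(z + 5).
Answer: 2*log(z - 3) + 4*log(z + 5).


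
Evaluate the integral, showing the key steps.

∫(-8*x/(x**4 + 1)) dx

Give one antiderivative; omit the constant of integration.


Step 1. Substitute u = x**2, turning ∫(-8*x/(x**4 + 1)) dx into ∫(-4/(u**2 + 1)) du: now ∫(-4/(u**2 + 1)) du.
Step 2. Evaluate the standard form: now -4*atan(u).
Step 3. Substitute back u = x**2: now -4*atan(x**2).
Answer: -4*atan(x**2).


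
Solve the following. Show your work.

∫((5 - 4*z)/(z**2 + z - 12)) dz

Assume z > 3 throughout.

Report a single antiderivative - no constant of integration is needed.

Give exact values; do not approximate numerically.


Step 1. Decompose ∫((5 - 4*z)/(z**2 + z - 12)) dz by partial fractions, (5 - 4*z)/(z**2 + z - 12) = -3/(z + 4) - 1/(z - 3): now ∫(-1/(z - 3)) dz + ∫(-3/(z + 4)) dz.
Step 2. Evaluate the standard form [assuming z > 3]: now -log(z - 3) + ∫(-3/(z + 4)) dz.
Step 3. Evaluate the standard form [assuming z > -4]: now -log(z - 3) - 3*log(z + 4).
Answer: -log(z - 3) - 3*log(z + 4).


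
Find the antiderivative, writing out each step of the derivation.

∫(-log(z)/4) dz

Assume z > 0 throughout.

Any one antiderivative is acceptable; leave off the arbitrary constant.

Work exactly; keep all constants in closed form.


Step 1. Integrate ∫(-log(z)/4) dz by parts with u = log(z), dv = (-1/4) dz, so v = -z/4 [assuming z > 0]: now -z*log(z)/4 + ∫(1/4) dz.
Step 2. Evaluate the standard form: now -z*log(z)/4 + z/4.
Answer: -z*log(z)/4 + z/4.


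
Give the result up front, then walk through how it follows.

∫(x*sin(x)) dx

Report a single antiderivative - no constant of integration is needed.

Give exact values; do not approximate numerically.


The answer is -x*cos(x) + sin(x).
Step 1. Integrate ∫(x*sin(x)) dx by parts with u = x, dv = (sin(x)) dx, so v = -cos(x): now -x*cos(x) + ∫(cos(x)) dx.
Step 2. Evaluate the standard form: now -x*cos(x) + sin(x).
Answer: -x*cos(x) + sin(x).


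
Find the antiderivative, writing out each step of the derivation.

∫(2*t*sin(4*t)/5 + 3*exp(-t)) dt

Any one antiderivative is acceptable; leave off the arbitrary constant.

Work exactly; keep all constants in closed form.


Step 1. Rewrite: now ∫(2*t*sin(4*t)/5) dt + ∫(3*exp(-t)) dt.
Step 2. Integrate ∫(2*t*sin(4*t)/5) dt by parts with u = t, dv = (2*sin(4*t)/5) dt, so v = -cos(4*t)/10: now -t*cos(4*t)/10 + ∫(3*exp(-t)) dt + ∫(cos(4*t)/10) dt.
Step 3. Evaluate the standard form: now -t*cos(4*t)/10 + sin(4*t)/40 + ∫(3*exp(-t)) dt.
Step 4. Evaluate the standard form: now -t*cos(4*t)/10 + sin(4*t)/40 - 3*exp(-t).
Answer: -t*cos(4*t)/10 + sin(4*t)/40 - 3*exp(-t).
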